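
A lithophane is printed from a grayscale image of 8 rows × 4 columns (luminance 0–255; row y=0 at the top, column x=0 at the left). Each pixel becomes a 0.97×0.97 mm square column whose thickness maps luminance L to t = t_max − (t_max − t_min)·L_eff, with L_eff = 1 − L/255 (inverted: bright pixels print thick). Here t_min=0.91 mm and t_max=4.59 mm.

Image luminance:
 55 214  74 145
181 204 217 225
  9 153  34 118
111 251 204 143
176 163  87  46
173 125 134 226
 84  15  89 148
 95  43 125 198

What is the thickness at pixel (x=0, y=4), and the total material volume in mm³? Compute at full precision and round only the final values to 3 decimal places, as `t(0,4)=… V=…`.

t(0,4)=3.450 V=85.311

span = t_max - t_min = 4.59 - 0.91 = 3.680
L(0,4) = 176, L_eff = 1 - 176/255 = 0.309804 (inverted)
t(0,4) = 4.59 - 3.680·0.309804 = 3.450
Σt over all 8·4 pixels = 115604/1275 ≈ 90.6698039
V = pitch²·Σt = 0.97²·115604/1275 = 85.311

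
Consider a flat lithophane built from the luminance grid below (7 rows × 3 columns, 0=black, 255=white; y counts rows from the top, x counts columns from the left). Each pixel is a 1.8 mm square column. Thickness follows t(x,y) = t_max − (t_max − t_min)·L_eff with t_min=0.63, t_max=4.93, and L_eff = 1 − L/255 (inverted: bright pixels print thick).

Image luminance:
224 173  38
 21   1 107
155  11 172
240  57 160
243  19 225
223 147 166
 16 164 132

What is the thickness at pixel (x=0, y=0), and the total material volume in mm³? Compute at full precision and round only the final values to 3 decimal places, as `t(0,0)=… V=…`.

t(0,0)=4.407 V=190.053

span = t_max - t_min = 4.93 - 0.63 = 4.300
L(0,0) = 224, L_eff = 1 - 224/255 = 0.121569 (inverted)
t(0,0) = 4.93 - 4.300·0.121569 = 4.407
Σt over all 7·3 pixels = 99719/1700 ≈ 58.6582353
V = pitch²·Σt = 1.8²·99719/1700 = 190.053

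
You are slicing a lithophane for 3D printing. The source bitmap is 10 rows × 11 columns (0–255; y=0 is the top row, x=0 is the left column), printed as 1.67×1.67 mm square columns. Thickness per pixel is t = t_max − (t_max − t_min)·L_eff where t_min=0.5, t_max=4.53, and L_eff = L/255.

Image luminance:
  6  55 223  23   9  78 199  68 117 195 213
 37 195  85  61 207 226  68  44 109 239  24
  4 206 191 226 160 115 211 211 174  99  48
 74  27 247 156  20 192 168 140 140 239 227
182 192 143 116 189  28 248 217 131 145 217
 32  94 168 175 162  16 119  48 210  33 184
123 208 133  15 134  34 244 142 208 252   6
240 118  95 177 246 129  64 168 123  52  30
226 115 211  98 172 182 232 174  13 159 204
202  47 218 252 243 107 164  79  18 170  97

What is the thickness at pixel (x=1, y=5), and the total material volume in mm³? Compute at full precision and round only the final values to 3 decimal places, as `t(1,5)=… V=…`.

span = t_max - t_min = 4.53 - 0.5 = 4.030
L(1,5) = 94, L_eff = 94/255 = 0.368627
t(1,5) = 4.53 - 4.030·0.368627 = 3.044
Σt over all 10·11 pixels = 2203221/8500 ≈ 259.2024706
V = pitch²·Σt = 1.67²·2203221/8500 = 722.890

t(1,5)=3.044 V=722.890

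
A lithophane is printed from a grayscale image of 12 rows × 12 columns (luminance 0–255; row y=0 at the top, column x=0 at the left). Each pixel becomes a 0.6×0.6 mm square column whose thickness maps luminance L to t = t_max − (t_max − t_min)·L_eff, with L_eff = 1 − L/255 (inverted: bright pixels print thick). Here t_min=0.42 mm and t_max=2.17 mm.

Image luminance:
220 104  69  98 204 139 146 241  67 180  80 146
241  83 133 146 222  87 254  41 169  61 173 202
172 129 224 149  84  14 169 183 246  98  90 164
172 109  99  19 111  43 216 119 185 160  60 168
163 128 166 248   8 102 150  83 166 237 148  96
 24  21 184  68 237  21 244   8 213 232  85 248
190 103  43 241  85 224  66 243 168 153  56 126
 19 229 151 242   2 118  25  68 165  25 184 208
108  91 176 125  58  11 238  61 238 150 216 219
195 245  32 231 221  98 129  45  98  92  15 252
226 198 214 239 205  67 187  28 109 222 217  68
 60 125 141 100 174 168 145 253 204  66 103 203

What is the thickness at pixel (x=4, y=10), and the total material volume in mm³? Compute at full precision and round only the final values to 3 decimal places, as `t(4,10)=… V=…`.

span = t_max - t_min = 2.17 - 0.42 = 1.750
L(4,10) = 205, L_eff = 1 - 205/255 = 0.196078 (inverted)
t(4,10) = 2.17 - 1.750·0.196078 = 1.827
Σt over all 12·12 pixels = 338121/1700 ≈ 198.8947059
V = pitch²·Σt = 0.6²·338121/1700 = 71.602

t(4,10)=1.827 V=71.602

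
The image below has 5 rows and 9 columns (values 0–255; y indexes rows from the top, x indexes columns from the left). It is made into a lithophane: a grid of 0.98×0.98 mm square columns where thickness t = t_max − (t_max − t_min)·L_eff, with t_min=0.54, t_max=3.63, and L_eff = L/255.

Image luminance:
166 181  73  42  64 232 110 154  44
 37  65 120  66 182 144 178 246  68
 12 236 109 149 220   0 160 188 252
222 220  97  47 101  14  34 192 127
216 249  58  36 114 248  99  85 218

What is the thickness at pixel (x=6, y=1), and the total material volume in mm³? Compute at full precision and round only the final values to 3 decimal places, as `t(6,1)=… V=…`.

t(6,1)=1.473 V=88.509

span = t_max - t_min = 3.63 - 0.54 = 3.090
L(6,1) = 178, L_eff = 178/255 = 0.698039
t(6,1) = 3.63 - 3.090·0.698039 = 1.473
Σt over all 5·9 pixels = 15667/170 ≈ 92.1588235
V = pitch²·Σt = 0.98²·15667/170 = 88.509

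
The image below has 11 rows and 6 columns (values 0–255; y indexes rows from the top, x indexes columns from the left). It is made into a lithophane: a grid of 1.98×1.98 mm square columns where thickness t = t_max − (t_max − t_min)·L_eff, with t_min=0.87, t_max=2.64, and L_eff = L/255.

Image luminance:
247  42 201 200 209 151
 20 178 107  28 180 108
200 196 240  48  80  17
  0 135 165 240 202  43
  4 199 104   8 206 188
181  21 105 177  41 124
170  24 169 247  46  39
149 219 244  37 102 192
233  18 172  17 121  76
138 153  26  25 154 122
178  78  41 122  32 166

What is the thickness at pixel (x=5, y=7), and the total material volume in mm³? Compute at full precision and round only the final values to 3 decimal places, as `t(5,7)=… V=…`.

t(5,7)=1.307 V=462.536

span = t_max - t_min = 2.64 - 0.87 = 1.770
L(5,7) = 192, L_eff = 192/255 = 0.752941
t(5,7) = 2.64 - 1.770·0.752941 = 1.307
Σt over all 11·6 pixels = 200569/1700 ≈ 117.9817647
V = pitch²·Σt = 1.98²·200569/1700 = 462.536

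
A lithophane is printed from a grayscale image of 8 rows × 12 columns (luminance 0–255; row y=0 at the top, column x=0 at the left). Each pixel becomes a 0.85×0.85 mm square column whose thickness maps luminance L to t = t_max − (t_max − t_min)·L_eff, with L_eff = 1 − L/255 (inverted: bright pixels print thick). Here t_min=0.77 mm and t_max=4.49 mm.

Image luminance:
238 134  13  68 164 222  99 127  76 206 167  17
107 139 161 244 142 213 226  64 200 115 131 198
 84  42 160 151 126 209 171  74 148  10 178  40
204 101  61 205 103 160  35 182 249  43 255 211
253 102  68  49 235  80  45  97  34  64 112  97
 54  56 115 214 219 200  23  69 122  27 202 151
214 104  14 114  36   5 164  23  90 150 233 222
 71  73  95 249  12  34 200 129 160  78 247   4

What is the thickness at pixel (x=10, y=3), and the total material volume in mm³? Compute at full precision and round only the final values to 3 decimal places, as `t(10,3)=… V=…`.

span = t_max - t_min = 4.49 - 0.77 = 3.720
L(10,3) = 255, L_eff = 1 - 255/255 = 0.000000 (inverted)
t(10,3) = 4.49 - 3.720·0.000000 = 4.490
Σt over all 8·12 pixels = 531622/2125 ≈ 250.1750588
V = pitch²·Σt = 0.85²·531622/2125 = 180.751

t(10,3)=4.490 V=180.751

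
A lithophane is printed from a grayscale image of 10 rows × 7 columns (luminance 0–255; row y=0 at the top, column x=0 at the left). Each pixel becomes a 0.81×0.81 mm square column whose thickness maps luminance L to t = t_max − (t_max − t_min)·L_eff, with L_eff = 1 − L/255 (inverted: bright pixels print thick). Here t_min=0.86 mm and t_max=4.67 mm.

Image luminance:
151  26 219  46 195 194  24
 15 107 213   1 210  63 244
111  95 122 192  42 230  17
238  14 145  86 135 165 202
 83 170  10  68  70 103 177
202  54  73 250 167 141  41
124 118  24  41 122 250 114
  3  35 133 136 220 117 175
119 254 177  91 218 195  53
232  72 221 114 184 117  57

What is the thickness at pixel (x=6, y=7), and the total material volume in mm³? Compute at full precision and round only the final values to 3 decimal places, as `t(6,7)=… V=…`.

span = t_max - t_min = 4.67 - 0.86 = 3.810
L(6,7) = 175, L_eff = 1 - 175/255 = 0.313725 (inverted)
t(6,7) = 4.67 - 3.810·0.313725 = 3.475
Σt over all 10·7 pixels = 1632729/8500 ≈ 192.0857647
V = pitch²·Σt = 0.81²·1632729/8500 = 126.027

t(6,7)=3.475 V=126.027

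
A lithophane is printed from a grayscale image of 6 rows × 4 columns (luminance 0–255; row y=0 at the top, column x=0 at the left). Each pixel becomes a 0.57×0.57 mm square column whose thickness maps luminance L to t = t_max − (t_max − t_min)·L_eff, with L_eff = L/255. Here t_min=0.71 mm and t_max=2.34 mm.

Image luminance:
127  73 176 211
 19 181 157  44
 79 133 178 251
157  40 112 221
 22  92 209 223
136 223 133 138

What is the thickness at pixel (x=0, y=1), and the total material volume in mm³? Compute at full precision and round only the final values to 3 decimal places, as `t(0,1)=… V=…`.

span = t_max - t_min = 2.34 - 0.71 = 1.630
L(0,1) = 19, L_eff = 19/255 = 0.074510
t(0,1) = 2.34 - 1.630·0.074510 = 2.219
Σt over all 6·4 pixels = 35539/1020 ≈ 34.8421569
V = pitch²·Σt = 0.57²·35539/1020 = 11.320

t(0,1)=2.219 V=11.320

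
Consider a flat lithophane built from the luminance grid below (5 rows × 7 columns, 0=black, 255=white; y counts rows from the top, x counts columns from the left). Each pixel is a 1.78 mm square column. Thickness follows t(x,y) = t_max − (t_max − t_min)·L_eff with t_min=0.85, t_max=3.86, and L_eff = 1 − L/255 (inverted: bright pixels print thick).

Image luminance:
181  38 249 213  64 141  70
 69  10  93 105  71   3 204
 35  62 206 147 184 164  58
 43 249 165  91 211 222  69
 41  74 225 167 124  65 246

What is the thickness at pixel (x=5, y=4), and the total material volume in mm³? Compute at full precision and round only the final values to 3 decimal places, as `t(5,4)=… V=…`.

span = t_max - t_min = 3.86 - 0.85 = 3.010
L(5,4) = 65, L_eff = 1 - 65/255 = 0.745098 (inverted)
t(5,4) = 3.86 - 3.010·0.745098 = 1.617
Σt over all 5·7 pixels = 172557/2125 ≈ 81.2032941
V = pitch²·Σt = 1.78²·172557/2125 = 257.285

t(5,4)=1.617 V=257.285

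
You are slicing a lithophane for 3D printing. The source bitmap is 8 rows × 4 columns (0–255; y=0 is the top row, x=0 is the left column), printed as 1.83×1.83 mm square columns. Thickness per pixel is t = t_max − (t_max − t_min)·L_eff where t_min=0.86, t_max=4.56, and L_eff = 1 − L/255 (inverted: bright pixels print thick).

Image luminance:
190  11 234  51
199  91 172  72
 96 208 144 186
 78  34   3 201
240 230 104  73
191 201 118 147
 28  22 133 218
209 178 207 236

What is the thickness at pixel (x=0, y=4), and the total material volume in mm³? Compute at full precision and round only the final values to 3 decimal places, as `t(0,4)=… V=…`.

t(0,4)=4.342 V=311.068

span = t_max - t_min = 4.56 - 0.86 = 3.700
L(0,4) = 240, L_eff = 1 - 240/255 = 0.058824 (inverted)
t(0,4) = 4.56 - 3.700·0.058824 = 4.342
Σt over all 8·4 pixels = 13933/150 ≈ 92.8866667
V = pitch²·Σt = 1.83²·13933/150 = 311.068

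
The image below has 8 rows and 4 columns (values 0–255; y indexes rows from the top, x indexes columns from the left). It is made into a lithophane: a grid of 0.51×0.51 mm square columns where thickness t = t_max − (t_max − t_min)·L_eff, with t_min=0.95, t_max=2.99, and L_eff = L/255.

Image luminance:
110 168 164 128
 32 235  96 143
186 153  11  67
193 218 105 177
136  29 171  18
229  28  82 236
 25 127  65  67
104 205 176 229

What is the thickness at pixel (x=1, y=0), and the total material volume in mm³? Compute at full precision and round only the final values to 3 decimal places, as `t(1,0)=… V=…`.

t(1,0)=1.646 V=16.328

span = t_max - t_min = 2.99 - 0.95 = 2.040
L(1,0) = 168, L_eff = 168/255 = 0.658824
t(1,0) = 2.99 - 2.040·0.658824 = 1.646
Σt over all 8·4 pixels = 62.776
V = pitch²·Σt = 0.51²·62.776 = 16.328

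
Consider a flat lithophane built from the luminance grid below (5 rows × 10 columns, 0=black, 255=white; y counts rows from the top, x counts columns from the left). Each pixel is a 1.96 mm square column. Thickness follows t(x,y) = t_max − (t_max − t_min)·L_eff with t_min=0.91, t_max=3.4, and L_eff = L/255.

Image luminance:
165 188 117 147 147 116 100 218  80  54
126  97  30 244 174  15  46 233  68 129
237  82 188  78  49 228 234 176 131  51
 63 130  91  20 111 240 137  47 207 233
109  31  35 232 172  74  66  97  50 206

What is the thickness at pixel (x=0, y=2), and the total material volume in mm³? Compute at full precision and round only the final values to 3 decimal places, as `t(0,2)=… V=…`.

t(0,2)=1.086 V=416.783

span = t_max - t_min = 3.4 - 0.91 = 2.490
L(0,2) = 237, L_eff = 237/255 = 0.929412
t(0,2) = 3.4 - 2.490·0.929412 = 1.086
Σt over all 5·10 pixels = 922183/8500 ≈ 108.4921176
V = pitch²·Σt = 1.96²·922183/8500 = 416.783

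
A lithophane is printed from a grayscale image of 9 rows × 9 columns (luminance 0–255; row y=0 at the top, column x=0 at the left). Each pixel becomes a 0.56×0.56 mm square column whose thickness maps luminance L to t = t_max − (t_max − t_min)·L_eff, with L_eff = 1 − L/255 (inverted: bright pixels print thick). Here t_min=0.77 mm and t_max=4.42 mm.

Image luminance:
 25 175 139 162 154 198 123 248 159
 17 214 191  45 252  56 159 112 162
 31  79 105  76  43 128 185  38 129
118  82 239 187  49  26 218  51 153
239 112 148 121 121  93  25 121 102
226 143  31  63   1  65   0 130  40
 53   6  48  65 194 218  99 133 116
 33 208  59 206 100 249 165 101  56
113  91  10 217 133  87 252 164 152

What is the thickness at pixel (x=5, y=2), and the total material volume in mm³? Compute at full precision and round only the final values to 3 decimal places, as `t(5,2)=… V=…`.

t(5,2)=2.602 V=62.818

span = t_max - t_min = 4.42 - 0.77 = 3.650
L(5,2) = 128, L_eff = 1 - 128/255 = 0.498039 (inverted)
t(5,2) = 4.42 - 3.650·0.498039 = 2.602
Σt over all 9·9 pixels = 255397/1275 ≈ 200.3113725
V = pitch²·Σt = 0.56²·255397/1275 = 62.818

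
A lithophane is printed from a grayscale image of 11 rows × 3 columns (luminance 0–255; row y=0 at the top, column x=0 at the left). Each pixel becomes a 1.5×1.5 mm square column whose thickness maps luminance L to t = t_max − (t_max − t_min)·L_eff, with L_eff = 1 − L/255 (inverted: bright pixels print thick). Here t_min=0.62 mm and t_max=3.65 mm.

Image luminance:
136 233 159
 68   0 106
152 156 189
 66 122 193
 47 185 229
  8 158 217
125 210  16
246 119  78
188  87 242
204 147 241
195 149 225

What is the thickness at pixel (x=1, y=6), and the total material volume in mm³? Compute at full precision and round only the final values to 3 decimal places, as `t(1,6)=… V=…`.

t(1,6)=3.115 V=176.931

span = t_max - t_min = 3.65 - 0.62 = 3.030
L(1,6) = 210, L_eff = 1 - 210/255 = 0.176471 (inverted)
t(1,6) = 3.65 - 3.030·0.176471 = 3.115
Σt over all 11·3 pixels = 78.636
V = pitch²·Σt = 1.5²·78.636 = 176.931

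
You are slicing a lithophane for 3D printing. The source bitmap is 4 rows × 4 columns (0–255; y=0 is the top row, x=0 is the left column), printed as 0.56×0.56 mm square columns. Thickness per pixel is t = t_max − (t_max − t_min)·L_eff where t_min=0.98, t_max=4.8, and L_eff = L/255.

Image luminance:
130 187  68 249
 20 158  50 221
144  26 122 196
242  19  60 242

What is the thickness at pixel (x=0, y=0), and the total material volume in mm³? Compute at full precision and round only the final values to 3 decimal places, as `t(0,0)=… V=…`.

t(0,0)=2.853 V=14.059

span = t_max - t_min = 4.8 - 0.98 = 3.820
L(0,0) = 130, L_eff = 130/255 = 0.509804
t(0,0) = 4.8 - 3.820·0.509804 = 2.853
Σt over all 4·4 pixels = 285803/6375 ≈ 44.8318431
V = pitch²·Σt = 0.56²·285803/6375 = 14.059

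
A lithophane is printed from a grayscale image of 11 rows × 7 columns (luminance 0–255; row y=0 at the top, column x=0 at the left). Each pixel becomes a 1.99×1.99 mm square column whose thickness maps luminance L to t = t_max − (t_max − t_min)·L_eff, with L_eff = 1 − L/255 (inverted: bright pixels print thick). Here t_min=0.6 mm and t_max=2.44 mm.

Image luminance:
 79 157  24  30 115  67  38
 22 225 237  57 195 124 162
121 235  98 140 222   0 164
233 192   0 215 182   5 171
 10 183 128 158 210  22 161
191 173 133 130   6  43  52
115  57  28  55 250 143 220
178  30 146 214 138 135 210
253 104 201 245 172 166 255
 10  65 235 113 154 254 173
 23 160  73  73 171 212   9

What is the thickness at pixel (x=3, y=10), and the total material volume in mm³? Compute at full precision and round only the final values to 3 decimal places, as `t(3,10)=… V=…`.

t(3,10)=1.127 V=472.991

span = t_max - t_min = 2.44 - 0.6 = 1.840
L(3,10) = 73, L_eff = 1 - 73/255 = 0.713725 (inverted)
t(3,10) = 2.44 - 1.840·0.713725 = 1.127
Σt over all 11·7 pixels = 30457/255 ≈ 119.4392157
V = pitch²·Σt = 1.99²·30457/255 = 472.991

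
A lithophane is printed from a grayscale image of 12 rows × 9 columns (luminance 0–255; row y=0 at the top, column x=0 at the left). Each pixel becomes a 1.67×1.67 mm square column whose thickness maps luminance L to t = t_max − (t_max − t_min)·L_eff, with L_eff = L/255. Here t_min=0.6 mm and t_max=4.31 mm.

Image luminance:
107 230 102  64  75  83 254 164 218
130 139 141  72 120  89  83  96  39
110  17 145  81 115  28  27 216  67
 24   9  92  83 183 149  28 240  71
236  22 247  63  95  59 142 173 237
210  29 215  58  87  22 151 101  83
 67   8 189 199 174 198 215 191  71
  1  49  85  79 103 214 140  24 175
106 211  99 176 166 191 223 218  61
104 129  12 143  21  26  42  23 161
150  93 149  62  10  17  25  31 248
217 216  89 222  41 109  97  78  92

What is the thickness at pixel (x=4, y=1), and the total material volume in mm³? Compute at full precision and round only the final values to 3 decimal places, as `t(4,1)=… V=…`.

span = t_max - t_min = 4.31 - 0.6 = 3.710
L(4,1) = 120, L_eff = 120/255 = 0.470588
t(4,1) = 4.31 - 3.710·0.470588 = 2.564
Σt over all 12·9 pixels = 7283809/25500 ≈ 285.6395686
V = pitch²·Σt = 1.67²·7283809/25500 = 796.620

t(4,1)=2.564 V=796.620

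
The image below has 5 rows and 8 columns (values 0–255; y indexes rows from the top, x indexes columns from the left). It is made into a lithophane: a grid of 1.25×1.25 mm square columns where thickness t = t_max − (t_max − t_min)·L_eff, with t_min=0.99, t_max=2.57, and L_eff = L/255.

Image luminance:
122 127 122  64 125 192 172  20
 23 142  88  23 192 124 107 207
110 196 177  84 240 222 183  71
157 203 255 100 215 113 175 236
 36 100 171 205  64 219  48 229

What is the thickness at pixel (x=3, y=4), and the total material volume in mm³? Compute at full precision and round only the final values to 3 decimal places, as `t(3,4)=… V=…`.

t(3,4)=1.300 V=105.838

span = t_max - t_min = 2.57 - 0.99 = 1.580
L(3,4) = 205, L_eff = 205/255 = 0.803922
t(3,4) = 2.57 - 1.580·0.803922 = 1.300
Σt over all 5·8 pixels = 863639/12750 ≈ 67.7363922
V = pitch²·Σt = 1.25²·863639/12750 = 105.838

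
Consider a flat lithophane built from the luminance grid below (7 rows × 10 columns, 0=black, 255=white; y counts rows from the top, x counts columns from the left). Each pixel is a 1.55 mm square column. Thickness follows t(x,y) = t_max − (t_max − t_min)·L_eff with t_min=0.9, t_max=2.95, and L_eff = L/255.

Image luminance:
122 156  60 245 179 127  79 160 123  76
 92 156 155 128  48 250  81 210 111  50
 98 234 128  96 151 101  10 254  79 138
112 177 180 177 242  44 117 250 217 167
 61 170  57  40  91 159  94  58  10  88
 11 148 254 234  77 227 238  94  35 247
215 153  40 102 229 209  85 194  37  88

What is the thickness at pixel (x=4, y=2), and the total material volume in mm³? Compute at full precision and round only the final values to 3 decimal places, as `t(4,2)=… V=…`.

span = t_max - t_min = 2.95 - 0.9 = 2.050
L(4,2) = 151, L_eff = 151/255 = 0.592157
t(4,2) = 2.95 - 2.050·0.592157 = 1.736
Σt over all 7·10 pixels = 26833/204 ≈ 131.5343137
V = pitch²·Σt = 1.55²·26833/204 = 316.011

t(4,2)=1.736 V=316.011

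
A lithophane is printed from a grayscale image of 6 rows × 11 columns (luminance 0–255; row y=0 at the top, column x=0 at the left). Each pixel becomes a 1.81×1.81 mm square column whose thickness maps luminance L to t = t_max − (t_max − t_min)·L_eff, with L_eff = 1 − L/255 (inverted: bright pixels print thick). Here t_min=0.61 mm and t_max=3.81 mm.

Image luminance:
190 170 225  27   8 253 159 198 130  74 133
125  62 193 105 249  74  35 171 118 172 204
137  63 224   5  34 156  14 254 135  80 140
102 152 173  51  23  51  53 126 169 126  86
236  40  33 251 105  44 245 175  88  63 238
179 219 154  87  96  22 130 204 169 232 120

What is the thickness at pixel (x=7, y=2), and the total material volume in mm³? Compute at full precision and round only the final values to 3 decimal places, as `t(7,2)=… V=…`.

span = t_max - t_min = 3.81 - 0.61 = 3.200
L(7,2) = 254, L_eff = 1 - 254/255 = 0.003922 (inverted)
t(7,2) = 3.81 - 3.200·0.003922 = 3.797
Σt over all 6·11 pixels = 125517/850 ≈ 147.6670588
V = pitch²·Σt = 1.81²·125517/850 = 483.772

t(7,2)=3.797 V=483.772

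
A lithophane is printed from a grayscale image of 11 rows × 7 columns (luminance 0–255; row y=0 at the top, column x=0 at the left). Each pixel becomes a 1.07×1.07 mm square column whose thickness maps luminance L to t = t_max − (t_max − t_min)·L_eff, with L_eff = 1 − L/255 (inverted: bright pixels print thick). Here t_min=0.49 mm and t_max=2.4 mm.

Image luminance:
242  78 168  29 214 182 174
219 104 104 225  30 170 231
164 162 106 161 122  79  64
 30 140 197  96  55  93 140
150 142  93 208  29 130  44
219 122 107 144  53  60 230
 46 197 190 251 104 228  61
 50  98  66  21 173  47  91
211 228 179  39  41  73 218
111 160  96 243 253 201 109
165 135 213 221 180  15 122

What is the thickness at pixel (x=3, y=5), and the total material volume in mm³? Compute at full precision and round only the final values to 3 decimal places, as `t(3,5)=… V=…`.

span = t_max - t_min = 2.4 - 0.49 = 1.910
L(3,5) = 144, L_eff = 1 - 144/255 = 0.435294 (inverted)
t(3,5) = 2.4 - 1.910·0.435294 = 1.569
Σt over all 11·7 pixels = 2938201/25500 ≈ 115.2235686
V = pitch²·Σt = 1.07²·2938201/25500 = 131.919

t(3,5)=1.569 V=131.919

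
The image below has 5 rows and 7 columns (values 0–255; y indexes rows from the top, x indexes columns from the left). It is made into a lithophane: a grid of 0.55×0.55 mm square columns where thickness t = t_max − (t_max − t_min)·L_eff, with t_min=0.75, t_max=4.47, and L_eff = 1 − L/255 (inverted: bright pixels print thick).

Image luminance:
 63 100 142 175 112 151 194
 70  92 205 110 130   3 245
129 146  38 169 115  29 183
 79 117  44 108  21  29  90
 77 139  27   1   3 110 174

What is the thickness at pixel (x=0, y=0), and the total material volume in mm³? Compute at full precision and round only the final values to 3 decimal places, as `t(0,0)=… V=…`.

span = t_max - t_min = 4.47 - 0.75 = 3.720
L(0,0) = 63, L_eff = 1 - 63/255 = 0.752941 (inverted)
t(0,0) = 4.47 - 3.720·0.752941 = 1.669
Σt over all 5·7 pixels = 134401/1700 ≈ 79.0594118
V = pitch²·Σt = 0.55²·134401/1700 = 23.915

t(0,0)=1.669 V=23.915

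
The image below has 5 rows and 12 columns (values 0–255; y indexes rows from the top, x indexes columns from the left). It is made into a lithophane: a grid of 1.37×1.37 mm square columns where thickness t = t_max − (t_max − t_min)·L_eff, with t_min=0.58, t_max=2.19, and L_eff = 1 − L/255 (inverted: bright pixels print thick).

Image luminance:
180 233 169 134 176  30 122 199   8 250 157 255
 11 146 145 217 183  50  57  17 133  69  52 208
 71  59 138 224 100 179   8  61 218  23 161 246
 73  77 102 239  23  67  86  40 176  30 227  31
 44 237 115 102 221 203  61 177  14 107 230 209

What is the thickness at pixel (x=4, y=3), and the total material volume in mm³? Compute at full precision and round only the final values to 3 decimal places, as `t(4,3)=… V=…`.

span = t_max - t_min = 2.19 - 0.58 = 1.610
L(4,3) = 23, L_eff = 1 - 23/255 = 0.909804 (inverted)
t(4,3) = 2.19 - 1.610·0.909804 = 0.725
Σt over all 5·12 pixels = 105389/1275 ≈ 82.6580392
V = pitch²·Σt = 1.37²·105389/1275 = 155.141

t(4,3)=0.725 V=155.141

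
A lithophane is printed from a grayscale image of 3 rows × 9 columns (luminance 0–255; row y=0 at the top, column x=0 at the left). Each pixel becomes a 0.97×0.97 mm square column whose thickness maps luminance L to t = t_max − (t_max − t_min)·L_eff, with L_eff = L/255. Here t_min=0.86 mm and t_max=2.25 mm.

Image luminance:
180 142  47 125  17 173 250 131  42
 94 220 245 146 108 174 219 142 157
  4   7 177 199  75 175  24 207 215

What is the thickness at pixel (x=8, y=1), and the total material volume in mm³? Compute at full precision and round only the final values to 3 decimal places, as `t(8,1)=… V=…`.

span = t_max - t_min = 2.25 - 0.86 = 1.390
L(8,1) = 157, L_eff = 157/255 = 0.615686
t(8,1) = 2.25 - 1.390·0.615686 = 1.394
Σt over all 3·9 pixels = 51776/1275 ≈ 40.6086275
V = pitch²·Σt = 0.97²·51776/1275 = 38.209

t(8,1)=1.394 V=38.209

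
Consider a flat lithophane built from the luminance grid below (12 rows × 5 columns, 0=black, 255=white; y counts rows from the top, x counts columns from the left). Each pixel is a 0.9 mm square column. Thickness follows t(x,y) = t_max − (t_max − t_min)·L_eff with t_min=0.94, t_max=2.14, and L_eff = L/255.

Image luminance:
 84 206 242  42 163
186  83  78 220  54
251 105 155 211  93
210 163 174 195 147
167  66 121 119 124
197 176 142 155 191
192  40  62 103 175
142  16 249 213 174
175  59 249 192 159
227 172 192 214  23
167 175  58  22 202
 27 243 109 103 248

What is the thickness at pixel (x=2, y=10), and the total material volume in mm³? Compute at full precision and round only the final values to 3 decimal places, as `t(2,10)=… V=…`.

span = t_max - t_min = 2.14 - 0.94 = 1.200
L(2,10) = 58, L_eff = 58/255 = 0.227451
t(2,10) = 2.14 - 1.200·0.227451 = 1.867
Σt over all 12·5 pixels = 36766/425 ≈ 86.5082353
V = pitch²·Σt = 0.9²·36766/425 = 70.072

t(2,10)=1.867 V=70.072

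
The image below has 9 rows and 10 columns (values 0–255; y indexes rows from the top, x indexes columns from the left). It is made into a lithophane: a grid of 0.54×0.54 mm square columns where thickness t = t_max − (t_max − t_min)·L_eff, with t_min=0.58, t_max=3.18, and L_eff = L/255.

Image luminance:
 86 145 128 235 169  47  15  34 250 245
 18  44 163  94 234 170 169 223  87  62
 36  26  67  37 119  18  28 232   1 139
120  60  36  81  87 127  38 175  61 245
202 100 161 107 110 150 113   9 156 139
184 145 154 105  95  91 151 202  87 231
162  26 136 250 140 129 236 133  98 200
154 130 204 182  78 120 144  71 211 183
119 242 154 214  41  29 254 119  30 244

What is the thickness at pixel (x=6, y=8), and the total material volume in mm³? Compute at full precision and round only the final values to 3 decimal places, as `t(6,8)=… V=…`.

t(6,8)=0.590 V=49.336

span = t_max - t_min = 3.18 - 0.58 = 2.600
L(6,8) = 254, L_eff = 254/255 = 0.996078
t(6,8) = 3.18 - 2.600·0.996078 = 0.590
Σt over all 9·10 pixels = 215717/1275 ≈ 169.1898039
V = pitch²·Σt = 0.54²·215717/1275 = 49.336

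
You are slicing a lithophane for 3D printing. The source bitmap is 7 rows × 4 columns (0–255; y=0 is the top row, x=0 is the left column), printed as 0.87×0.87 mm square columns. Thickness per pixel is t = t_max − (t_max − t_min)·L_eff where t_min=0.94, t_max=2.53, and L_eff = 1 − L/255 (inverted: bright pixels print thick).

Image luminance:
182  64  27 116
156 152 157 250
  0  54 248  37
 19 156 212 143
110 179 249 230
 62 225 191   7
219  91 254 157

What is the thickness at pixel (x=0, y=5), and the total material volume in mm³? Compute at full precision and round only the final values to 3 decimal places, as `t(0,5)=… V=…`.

span = t_max - t_min = 2.53 - 0.94 = 1.590
L(0,5) = 62, L_eff = 1 - 62/255 = 0.756863 (inverted)
t(0,5) = 2.53 - 1.590·0.756863 = 1.327
Σt over all 7·4 pixels = 432911/8500 ≈ 50.9307059
V = pitch²·Σt = 0.87²·432911/8500 = 38.549

t(0,5)=1.327 V=38.549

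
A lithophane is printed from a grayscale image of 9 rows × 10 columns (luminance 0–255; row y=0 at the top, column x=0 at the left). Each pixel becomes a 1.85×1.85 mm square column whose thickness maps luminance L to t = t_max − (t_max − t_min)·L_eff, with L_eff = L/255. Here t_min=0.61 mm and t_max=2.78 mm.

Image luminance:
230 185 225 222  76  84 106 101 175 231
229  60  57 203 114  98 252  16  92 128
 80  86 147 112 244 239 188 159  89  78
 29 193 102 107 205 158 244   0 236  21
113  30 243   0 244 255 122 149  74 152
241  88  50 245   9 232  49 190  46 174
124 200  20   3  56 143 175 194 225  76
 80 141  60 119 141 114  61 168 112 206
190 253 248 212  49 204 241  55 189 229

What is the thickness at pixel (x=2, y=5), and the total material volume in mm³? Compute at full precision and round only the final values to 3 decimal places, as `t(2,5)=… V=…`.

span = t_max - t_min = 2.78 - 0.61 = 2.170
L(2,5) = 50, L_eff = 50/255 = 0.196078
t(2,5) = 2.78 - 2.170·0.196078 = 2.355
Σt over all 9·10 pixels = 729397/5100 ≈ 143.0190196
V = pitch²·Σt = 1.85²·729397/5100 = 489.483

t(2,5)=2.355 V=489.483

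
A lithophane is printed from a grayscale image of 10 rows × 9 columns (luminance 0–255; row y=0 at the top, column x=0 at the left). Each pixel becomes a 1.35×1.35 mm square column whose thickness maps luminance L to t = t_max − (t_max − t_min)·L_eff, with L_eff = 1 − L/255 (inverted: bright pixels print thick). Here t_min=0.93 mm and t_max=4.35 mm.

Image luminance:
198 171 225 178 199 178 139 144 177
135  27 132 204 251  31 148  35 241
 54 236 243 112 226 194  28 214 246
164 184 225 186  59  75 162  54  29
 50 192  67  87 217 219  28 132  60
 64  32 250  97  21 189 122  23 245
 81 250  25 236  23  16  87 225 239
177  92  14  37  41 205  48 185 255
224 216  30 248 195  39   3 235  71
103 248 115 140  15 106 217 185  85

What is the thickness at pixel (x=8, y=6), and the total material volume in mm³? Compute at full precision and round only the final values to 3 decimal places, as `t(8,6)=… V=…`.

span = t_max - t_min = 4.35 - 0.93 = 3.420
L(8,6) = 239, L_eff = 1 - 239/255 = 0.062745 (inverted)
t(8,6) = 4.35 - 3.420·0.062745 = 4.135
Σt over all 10·9 pixels = 211479/850 ≈ 248.7988235
V = pitch²·Σt = 1.35²·211479/850 = 453.436

t(8,6)=4.135 V=453.436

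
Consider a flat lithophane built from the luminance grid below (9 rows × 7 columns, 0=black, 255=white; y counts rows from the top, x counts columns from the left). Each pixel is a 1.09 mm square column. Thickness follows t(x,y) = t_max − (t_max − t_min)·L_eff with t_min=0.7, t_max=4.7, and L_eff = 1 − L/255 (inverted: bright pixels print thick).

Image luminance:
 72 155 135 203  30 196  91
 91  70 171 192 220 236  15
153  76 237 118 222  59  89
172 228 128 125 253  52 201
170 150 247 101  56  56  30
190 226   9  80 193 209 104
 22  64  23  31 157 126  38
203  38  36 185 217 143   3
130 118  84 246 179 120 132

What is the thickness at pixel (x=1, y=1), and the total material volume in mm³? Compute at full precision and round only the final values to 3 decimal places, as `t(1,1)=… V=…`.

span = t_max - t_min = 4.7 - 0.7 = 4.000
L(1,1) = 70, L_eff = 1 - 70/255 = 0.725490 (inverted)
t(1,1) = 4.7 - 4.000·0.725490 = 1.798
Σt over all 9·7 pixels = 29113/170 ≈ 171.2529412
V = pitch²·Σt = 1.09²·29113/170 = 203.466

t(1,1)=1.798 V=203.466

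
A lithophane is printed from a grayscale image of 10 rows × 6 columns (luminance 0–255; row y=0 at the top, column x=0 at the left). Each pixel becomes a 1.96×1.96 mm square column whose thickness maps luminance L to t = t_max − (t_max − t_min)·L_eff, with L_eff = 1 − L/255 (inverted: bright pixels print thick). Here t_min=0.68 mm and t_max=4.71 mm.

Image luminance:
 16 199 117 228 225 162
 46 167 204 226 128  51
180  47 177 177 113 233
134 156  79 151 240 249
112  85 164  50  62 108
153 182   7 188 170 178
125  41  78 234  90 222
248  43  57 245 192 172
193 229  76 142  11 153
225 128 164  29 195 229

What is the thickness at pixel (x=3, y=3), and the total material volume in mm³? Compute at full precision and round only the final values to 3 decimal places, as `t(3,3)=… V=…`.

span = t_max - t_min = 4.71 - 0.68 = 4.030
L(3,3) = 151, L_eff = 1 - 151/255 = 0.407843 (inverted)
t(3,3) = 4.71 - 4.030·0.407843 = 3.066
Σt over all 10·6 pixels = 302697/1700 ≈ 178.0570588
V = pitch²·Σt = 1.96²·302697/1700 = 684.024

t(3,3)=3.066 V=684.024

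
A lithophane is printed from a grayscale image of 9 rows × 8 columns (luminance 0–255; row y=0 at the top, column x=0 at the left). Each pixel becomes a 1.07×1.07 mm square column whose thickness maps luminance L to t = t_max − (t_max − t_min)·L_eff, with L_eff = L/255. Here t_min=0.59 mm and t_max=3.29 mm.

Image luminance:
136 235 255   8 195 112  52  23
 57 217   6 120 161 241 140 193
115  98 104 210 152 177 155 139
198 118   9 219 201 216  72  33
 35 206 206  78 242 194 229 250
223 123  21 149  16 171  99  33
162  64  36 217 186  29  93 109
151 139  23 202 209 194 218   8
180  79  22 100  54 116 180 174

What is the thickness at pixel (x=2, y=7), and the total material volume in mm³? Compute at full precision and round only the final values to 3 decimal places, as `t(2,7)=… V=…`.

t(2,7)=3.046 V=154.986

span = t_max - t_min = 3.29 - 0.59 = 2.700
L(2,7) = 23, L_eff = 23/255 = 0.090196
t(2,7) = 3.29 - 2.700·0.090196 = 3.046
Σt over all 9·8 pixels = 23013/170 ≈ 135.3705882
V = pitch²·Σt = 1.07²·23013/170 = 154.986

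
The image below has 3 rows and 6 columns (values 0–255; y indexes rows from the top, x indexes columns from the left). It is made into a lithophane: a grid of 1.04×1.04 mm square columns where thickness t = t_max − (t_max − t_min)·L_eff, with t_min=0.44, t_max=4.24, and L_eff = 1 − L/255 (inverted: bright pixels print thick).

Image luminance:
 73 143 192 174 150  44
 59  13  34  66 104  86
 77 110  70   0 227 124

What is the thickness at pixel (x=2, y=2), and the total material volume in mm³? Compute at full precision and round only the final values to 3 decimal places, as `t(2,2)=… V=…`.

span = t_max - t_min = 4.24 - 0.44 = 3.800
L(2,2) = 70, L_eff = 1 - 70/255 = 0.725490 (inverted)
t(2,2) = 4.24 - 3.800·0.725490 = 1.483
Σt over all 3·6 pixels = 14424/425 ≈ 33.9388235
V = pitch²·Σt = 1.04²·14424/425 = 36.708

t(2,2)=1.483 V=36.708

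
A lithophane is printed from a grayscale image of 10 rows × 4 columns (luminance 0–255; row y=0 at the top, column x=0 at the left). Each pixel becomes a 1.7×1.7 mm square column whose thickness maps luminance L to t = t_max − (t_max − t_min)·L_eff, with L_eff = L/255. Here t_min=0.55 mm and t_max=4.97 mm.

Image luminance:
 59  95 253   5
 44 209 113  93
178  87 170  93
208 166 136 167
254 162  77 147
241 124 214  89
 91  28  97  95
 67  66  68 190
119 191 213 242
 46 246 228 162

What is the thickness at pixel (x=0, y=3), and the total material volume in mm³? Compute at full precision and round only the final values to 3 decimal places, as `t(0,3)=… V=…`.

t(0,3)=1.365 V=297.366

span = t_max - t_min = 4.97 - 0.55 = 4.420
L(0,3) = 208, L_eff = 208/255 = 0.815686
t(0,3) = 4.97 - 4.420·0.815686 = 1.365
Σt over all 10·4 pixels = 77171/750 ≈ 102.8946667
V = pitch²·Σt = 1.7²·77171/750 = 297.366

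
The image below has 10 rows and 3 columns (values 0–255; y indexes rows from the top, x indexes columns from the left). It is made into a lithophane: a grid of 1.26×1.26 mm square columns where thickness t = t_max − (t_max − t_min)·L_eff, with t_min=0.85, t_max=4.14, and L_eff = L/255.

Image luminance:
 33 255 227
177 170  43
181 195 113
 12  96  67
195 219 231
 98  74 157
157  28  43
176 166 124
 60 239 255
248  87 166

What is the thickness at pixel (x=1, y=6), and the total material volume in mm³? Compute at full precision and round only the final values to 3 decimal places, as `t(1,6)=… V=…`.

span = t_max - t_min = 4.14 - 0.85 = 3.290
L(1,6) = 28, L_eff = 28/255 = 0.109804
t(1,6) = 4.14 - 3.290·0.109804 = 3.779
Σt over all 10·3 pixels = 438758/6375 ≈ 68.8247843
V = pitch²·Σt = 1.26²·438758/6375 = 109.266

t(1,6)=3.779 V=109.266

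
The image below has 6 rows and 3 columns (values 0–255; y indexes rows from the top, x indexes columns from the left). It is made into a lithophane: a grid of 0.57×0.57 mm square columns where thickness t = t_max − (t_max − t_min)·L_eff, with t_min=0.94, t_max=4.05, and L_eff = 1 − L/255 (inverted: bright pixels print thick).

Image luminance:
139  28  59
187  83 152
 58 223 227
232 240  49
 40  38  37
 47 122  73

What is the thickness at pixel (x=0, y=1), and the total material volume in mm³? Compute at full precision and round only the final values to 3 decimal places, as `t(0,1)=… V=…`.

t(0,1)=3.221 V=13.557

span = t_max - t_min = 4.05 - 0.94 = 3.110
L(0,1) = 187, L_eff = 1 - 187/255 = 0.266667 (inverted)
t(0,1) = 4.05 - 3.110·0.266667 = 3.221
Σt over all 6·3 pixels = 177339/4250 ≈ 41.7268235
V = pitch²·Σt = 0.57²·177339/4250 = 13.557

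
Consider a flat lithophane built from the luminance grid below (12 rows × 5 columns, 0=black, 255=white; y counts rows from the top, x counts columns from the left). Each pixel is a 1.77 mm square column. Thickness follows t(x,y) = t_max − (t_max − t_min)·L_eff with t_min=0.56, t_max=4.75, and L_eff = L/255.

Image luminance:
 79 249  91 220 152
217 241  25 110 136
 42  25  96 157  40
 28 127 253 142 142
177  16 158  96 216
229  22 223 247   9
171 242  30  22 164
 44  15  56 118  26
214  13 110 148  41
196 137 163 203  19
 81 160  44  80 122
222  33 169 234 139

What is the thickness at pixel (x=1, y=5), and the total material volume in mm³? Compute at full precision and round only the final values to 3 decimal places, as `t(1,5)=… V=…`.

t(1,5)=4.389 V=512.919

span = t_max - t_min = 4.75 - 0.56 = 4.190
L(1,5) = 22, L_eff = 22/255 = 0.086275
t(1,5) = 4.75 - 4.190·0.086275 = 4.389
Σt over all 12·5 pixels = 4174861/25500 ≈ 163.7200392
V = pitch²·Σt = 1.77²·4174861/25500 = 512.919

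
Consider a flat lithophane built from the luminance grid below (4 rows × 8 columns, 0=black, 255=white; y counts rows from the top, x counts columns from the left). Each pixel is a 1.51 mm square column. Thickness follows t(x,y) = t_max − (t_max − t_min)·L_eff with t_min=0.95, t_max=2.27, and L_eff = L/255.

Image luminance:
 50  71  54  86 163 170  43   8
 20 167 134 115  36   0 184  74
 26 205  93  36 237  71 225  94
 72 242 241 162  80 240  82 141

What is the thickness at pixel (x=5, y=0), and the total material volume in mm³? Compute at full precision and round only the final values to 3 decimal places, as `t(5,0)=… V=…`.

t(5,0)=1.390 V=122.876

span = t_max - t_min = 2.27 - 0.95 = 1.320
L(5,0) = 170, L_eff = 170/255 = 0.666667
t(5,0) = 2.27 - 1.320·0.666667 = 1.390
Σt over all 4·8 pixels = 114518/2125 ≈ 53.8908235
V = pitch²·Σt = 1.51²·114518/2125 = 122.876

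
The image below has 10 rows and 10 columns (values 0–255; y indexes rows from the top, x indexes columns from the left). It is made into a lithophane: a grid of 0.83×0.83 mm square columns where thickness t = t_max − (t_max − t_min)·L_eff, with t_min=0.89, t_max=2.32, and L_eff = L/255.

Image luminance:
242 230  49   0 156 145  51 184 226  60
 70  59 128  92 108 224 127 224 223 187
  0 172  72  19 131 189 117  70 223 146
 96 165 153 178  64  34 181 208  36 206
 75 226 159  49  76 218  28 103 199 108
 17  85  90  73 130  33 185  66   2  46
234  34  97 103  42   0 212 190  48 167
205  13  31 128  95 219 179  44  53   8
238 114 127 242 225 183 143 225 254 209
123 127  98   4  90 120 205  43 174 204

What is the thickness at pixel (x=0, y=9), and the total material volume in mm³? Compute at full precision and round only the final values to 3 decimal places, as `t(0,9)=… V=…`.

t(0,9)=1.630 V=111.677

span = t_max - t_min = 2.32 - 0.89 = 1.430
L(0,9) = 123, L_eff = 123/255 = 0.482353
t(0,9) = 2.32 - 1.430·0.482353 = 1.630
Σt over all 10·10 pixels = 4133791/25500 ≈ 162.1094510
V = pitch²·Σt = 0.83²·4133791/25500 = 111.677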